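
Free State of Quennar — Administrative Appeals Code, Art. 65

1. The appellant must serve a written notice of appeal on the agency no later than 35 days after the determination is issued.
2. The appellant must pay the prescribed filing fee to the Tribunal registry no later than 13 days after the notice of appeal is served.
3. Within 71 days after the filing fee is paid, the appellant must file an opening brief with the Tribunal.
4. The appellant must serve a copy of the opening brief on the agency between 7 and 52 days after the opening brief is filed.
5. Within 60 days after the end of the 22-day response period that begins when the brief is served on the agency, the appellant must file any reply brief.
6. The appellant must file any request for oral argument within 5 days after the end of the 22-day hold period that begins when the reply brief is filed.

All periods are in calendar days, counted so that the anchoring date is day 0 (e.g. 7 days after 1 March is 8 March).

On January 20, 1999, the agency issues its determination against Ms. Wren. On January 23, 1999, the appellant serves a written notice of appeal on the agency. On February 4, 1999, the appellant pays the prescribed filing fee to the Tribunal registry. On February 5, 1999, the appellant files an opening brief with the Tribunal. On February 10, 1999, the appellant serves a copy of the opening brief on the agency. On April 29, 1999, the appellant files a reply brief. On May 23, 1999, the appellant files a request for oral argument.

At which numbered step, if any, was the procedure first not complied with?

(1) due by January 20, 1999 + 35 days = February 24, 1999; done January 23, 1999 — timely.
(2) due by January 23, 1999 + 13 days = February 5, 1999; February 4, 1999 is within that limit.
(3) due by February 4, 1999 + 71 days = April 16, 1999; February 5, 1999 is within that limit.
(4) the permitted window runs from February 5, 1999 + 7 = February 12, 1999 to February 5, 1999 + 52 = March 29, 1999; done February 10, 1999 — 2 days before the window opened.

Step 4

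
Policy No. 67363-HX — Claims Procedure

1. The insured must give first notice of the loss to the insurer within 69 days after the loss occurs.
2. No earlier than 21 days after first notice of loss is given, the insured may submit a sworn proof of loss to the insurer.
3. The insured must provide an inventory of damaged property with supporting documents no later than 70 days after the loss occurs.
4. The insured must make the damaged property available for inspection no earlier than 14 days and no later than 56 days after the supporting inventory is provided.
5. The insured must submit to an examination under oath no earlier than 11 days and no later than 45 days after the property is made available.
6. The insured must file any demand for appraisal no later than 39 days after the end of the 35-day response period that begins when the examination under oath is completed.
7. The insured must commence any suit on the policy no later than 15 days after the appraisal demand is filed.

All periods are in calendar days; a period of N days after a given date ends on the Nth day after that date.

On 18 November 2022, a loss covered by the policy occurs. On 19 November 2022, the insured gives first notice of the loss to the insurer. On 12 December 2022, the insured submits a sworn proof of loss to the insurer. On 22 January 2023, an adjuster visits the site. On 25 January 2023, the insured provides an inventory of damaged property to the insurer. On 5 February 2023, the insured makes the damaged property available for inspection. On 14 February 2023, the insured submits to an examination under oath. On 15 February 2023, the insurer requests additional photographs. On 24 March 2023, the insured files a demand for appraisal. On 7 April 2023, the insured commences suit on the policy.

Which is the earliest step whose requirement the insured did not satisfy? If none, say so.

Step 1: 69 days after 18 November 2022 (when the loss occurs) is 26 January 2023; done 19 November 2022 — timely.
Step 2: the earliest permitted date is 21 days after 19 November 2022 (when first notice of loss is given), i.e. 10 December 2022; done 12 December 2022 — permitted.
Step 3: 70 days after 18 November 2022 (when the loss occurs) is 27 January 2023; done 25 January 2023 — timely.
Step 4: the window is 14–56 days after 25 January 2023 (when the supporting inventory is provided), so 8 February 2023 through 22 March 2023; 5 February 2023 is 3 days too early.
The analysis stops there.

Step 4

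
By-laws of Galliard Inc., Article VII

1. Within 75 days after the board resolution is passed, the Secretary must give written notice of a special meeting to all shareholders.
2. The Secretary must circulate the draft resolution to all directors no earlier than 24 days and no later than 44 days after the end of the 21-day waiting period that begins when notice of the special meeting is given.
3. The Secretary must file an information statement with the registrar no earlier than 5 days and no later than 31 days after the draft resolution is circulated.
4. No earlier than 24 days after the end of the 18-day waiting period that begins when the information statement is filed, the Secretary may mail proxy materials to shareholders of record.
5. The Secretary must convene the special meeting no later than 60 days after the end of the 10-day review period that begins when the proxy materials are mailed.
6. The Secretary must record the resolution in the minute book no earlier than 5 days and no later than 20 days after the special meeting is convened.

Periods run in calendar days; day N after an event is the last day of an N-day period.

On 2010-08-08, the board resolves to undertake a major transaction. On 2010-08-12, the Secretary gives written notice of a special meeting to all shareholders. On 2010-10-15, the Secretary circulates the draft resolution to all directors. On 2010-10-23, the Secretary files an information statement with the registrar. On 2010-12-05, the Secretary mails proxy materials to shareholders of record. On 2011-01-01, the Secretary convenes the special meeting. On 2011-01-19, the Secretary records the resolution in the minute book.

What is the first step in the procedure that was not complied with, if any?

Step 1 — counting 75 days from 2010-08-08 (when the board resolution is passed) gives a deadline of 2010-10-22; done 2010-08-12 — timely.
Step 2 — 24 and 44 days from 2010-09-02 (end of the 21-day waiting period, which began when notice of the special meeting is given on 2010-08-12) are 2010-09-26 and 2010-10-16 respectively; 2010-10-15 falls inside that range.
Step 3 — 5 and 31 days from 2010-10-15 (when the draft resolution is circulated) are 2010-10-20 and 2010-11-15 respectively; done 2010-10-23, which is between those dates.
Step 4 — must wait 24 days from 2010-11-10 (end of the 18-day waiting period, which began when the information statement is filed on 2010-10-23), so not before 2010-12-04; 2010-12-05 is on or after that date.
Step 5 — counting 60 days from 2010-12-15 (end of the 10-day review period, which began when the proxy materials are mailed on 2010-12-05) gives a deadline of 2011-02-13; done 2011-01-01 — timely.
Step 6 — 5 and 20 days from 2011-01-01 (when the special meeting is convened) are 2011-01-06 and 2011-01-21 respectively; done 2011-01-19 — within the window.

None — every step was satisfied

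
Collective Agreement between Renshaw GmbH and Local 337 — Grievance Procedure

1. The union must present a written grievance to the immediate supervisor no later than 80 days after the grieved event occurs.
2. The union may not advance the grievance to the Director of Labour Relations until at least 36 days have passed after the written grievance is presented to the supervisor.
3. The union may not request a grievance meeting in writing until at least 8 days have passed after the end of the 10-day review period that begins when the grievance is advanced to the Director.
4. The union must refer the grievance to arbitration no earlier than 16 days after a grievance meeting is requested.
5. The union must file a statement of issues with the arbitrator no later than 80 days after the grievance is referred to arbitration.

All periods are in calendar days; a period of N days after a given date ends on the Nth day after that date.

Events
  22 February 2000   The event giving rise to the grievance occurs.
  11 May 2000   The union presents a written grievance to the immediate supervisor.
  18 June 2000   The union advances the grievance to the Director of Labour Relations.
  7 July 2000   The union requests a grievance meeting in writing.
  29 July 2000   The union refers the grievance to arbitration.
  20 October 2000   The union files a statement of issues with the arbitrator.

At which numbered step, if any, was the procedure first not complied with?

Step 5

(1) due by 22 February 2000 + 80 days = 12 May 2000; done 11 May 2000 — timely.
(2) permitted from 11 May 2000 + 36 days = 16 June 2000 onward; done 18 June 2000, after the minimum wait.
(3) permitted from 28 June 2000 + 8 days = 6 July 2000 onward; done 7 July 2000 — permitted.
(4) permitted from 7 July 2000 + 16 days = 23 July 2000 onward; done 29 July 2000, after the minimum wait.
(5) due by 29 July 2000 + 80 days = 17 October 2000; not done until 20 October 2000, 3 days after the deadline.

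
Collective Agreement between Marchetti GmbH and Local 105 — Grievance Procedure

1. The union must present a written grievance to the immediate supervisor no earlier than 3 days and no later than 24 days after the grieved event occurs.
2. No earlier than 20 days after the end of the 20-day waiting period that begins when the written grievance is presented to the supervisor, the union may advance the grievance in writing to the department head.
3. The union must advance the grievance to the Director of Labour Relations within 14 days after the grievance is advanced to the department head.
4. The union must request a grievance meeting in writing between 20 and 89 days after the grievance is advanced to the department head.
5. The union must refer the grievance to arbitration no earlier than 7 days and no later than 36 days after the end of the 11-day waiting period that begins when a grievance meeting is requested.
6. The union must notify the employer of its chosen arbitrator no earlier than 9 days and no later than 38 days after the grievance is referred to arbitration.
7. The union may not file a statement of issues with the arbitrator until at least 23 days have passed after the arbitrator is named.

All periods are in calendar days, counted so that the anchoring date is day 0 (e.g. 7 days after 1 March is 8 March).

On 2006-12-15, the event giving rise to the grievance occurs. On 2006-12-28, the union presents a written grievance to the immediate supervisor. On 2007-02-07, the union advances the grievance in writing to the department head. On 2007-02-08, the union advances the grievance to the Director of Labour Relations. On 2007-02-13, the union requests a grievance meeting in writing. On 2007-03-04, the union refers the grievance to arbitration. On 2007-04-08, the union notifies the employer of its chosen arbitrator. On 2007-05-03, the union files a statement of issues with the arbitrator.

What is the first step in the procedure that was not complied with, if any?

Step 4

Step 1: the window is 3–24 days after 2006-12-15 (when the grieved event occurs), so 2006-12-18 through 2007-01-08; 2006-12-28 falls inside that range.
Step 2: the earliest permitted date is 20 days after 2007-01-17 (end of the 20-day waiting period, which began when the written grievance is presented to the supervisor on 2006-12-28), i.e. 2007-02-06; 2007-02-07 is on or after that date.
Step 3: 14 days after 2007-02-07 (when the grievance is advanced to the department head) is 2007-02-21; done 2007-02-08 — timely.
Step 4: the window is 20–89 days after 2007-02-07 (when the grievance is advanced to the department head), so 2007-02-27 through 2007-05-07; 2007-02-13 is 14 days too early.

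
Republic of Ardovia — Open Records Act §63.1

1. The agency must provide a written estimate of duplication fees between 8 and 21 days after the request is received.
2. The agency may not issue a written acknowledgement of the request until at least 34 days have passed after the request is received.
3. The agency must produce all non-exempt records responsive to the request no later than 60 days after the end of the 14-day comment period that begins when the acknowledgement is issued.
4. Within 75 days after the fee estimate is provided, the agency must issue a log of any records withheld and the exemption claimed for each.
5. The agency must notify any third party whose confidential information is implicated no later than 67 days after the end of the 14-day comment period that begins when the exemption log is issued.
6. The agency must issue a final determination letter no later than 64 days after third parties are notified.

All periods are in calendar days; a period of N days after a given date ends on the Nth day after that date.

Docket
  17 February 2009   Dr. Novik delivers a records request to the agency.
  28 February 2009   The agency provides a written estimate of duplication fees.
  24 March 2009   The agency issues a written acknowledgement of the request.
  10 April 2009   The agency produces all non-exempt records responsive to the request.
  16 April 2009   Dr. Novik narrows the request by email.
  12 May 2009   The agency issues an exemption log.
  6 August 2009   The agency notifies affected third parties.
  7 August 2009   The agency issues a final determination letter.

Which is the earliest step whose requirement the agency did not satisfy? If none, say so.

Step 5

(1) the permitted window runs from 17 February 2009 + 8 = 25 February 2009 to 17 February 2009 + 21 = 10 March 2009; done 28 February 2009 — within the window.
(2) permitted from 17 February 2009 + 34 days = 23 March 2009 onward; done 24 March 2009, after the minimum wait.
(3) due by 7 April 2009 + 60 days = 6 June 2009; done 10 April 2009 — timely.
(4) due by 28 February 2009 + 75 days = 14 May 2009; completed 12 May 2009, before the deadline.
(5) due by 26 May 2009 + 67 days = 1 August 2009; done 6 August 2009 — 5 days late.
That is the first point of non-compliance.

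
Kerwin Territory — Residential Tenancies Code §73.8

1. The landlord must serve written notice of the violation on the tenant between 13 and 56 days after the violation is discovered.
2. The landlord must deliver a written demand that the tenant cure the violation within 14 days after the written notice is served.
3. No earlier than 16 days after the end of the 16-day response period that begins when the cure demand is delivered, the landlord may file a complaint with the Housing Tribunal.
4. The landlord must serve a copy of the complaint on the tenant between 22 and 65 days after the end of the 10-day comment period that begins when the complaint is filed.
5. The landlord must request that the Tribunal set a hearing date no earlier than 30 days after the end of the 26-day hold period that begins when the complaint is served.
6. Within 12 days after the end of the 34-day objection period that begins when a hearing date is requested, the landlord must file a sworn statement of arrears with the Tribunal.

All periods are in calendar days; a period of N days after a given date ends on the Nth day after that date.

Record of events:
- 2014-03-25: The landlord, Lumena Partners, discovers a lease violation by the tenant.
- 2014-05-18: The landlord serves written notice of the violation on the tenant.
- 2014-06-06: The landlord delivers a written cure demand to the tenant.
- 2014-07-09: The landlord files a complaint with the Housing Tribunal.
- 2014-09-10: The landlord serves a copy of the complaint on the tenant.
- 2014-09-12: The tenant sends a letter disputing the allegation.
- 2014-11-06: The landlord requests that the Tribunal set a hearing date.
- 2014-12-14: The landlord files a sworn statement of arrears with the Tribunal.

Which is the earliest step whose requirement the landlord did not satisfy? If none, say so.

Step 2

Step 1: the window is 13–56 days after 2014-03-25 (when the violation is discovered), so 2014-04-07 through 2014-05-20; done 2014-05-18, which is between those dates.
Step 2: 14 days after 2014-05-18 (when the written notice is served) is 2014-06-01; not done until 2014-06-06, 5 days after the deadline.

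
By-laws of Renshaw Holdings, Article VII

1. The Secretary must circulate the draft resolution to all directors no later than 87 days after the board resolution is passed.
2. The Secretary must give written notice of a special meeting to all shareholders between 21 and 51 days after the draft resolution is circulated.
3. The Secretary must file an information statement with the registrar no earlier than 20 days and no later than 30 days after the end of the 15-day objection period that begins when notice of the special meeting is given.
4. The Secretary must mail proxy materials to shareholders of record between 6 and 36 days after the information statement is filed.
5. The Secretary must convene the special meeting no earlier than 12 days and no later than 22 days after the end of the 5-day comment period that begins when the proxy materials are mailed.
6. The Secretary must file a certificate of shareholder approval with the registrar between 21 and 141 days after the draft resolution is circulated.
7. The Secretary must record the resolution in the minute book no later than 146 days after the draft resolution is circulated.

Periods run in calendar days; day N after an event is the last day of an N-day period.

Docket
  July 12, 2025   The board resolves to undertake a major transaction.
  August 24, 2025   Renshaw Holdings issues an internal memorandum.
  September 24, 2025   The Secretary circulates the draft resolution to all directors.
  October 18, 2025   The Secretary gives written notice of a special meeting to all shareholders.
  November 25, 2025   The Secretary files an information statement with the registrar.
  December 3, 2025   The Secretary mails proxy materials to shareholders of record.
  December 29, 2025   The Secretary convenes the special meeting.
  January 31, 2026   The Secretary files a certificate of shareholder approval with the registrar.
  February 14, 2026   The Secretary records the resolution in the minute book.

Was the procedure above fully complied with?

Step 1 — counting 87 days from July 12, 2025 (when the board resolution is passed) gives a deadline of October 7, 2025; done September 24, 2025 — timely.
Step 2 — 21 and 51 days from September 24, 2025 (when the draft resolution is circulated) are October 15, 2025 and November 14, 2025 respectively; done October 18, 2025, which is between those dates.
Step 3 — 20 and 30 days from November 2, 2025 (end of the 15-day objection period, which began when notice of the special meeting is given on October 18, 2025) are November 22, 2025 and December 2, 2025 respectively; done November 25, 2025 — within the window.
Step 4 — 6 and 36 days from November 25, 2025 (when the information statement is filed) are December 1, 2025 and December 31, 2025 respectively; December 3, 2025 falls inside that range.
Step 5 — 12 and 22 days from December 8, 2025 (end of the 5-day comment period, which began when the proxy materials are mailed on December 3, 2025) are December 20, 2025 and December 30, 2025 respectively; December 29, 2025 falls inside that range.
Step 6 — 21 and 141 days from September 24, 2025 (when the draft resolution is circulated) are October 15, 2025 and February 12, 2026 respectively; January 31, 2026 falls inside that range.
Step 7 — counting 146 days from September 24, 2025 (when the draft resolution is circulated) gives a deadline of February 17, 2026; February 14, 2026 is within that limit.

Yes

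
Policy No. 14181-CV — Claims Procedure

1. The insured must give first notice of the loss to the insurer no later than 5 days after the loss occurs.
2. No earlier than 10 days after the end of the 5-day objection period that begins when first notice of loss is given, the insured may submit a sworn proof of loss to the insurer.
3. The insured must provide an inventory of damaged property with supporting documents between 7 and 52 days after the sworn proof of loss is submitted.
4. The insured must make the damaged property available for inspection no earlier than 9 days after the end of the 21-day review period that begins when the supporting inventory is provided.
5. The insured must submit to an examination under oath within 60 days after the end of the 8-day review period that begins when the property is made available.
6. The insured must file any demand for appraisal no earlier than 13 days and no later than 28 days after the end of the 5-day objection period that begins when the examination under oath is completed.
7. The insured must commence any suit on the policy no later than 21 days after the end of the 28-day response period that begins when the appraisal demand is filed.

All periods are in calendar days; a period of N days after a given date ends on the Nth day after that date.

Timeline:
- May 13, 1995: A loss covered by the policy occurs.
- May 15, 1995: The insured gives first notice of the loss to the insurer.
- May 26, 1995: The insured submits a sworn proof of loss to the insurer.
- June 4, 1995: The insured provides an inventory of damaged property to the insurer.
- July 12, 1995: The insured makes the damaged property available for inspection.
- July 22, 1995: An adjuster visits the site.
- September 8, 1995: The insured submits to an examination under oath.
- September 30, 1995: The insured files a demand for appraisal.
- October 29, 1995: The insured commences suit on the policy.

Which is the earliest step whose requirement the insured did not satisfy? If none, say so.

Step 2

Step 1 — counting 5 days from May 13, 1995 (when the loss occurs) gives a deadline of May 18, 1995; May 15, 1995 is within that limit.
Step 2 — must wait 10 days from May 20, 1995 (end of the 5-day objection period, which began when first notice of loss is given on May 15, 1995), so not before May 30, 1995; May 26, 1995 is 4 days before the earliest permitted date.
No need to go further; step 2 was not satisfied.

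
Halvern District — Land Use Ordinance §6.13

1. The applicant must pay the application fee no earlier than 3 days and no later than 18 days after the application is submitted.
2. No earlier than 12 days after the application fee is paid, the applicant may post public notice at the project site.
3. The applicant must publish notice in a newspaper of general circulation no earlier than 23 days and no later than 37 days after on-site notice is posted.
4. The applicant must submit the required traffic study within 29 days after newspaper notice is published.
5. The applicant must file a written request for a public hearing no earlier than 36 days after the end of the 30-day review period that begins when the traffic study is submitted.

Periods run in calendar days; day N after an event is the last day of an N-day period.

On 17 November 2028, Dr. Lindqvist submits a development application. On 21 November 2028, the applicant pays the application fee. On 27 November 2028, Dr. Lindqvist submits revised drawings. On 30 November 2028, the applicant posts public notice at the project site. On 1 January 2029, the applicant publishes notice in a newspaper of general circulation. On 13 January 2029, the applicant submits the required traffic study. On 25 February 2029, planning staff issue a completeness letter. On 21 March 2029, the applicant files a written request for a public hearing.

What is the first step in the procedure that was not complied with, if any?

Step 2

(1) the permitted window runs from 17 November 2028 + 3 = 20 November 2028 to 17 November 2028 + 18 = 5 December 2028; 21 November 2028 falls inside that range.
(2) permitted from 21 November 2028 + 12 days = 3 December 2028 onward; done 30 November 2028 — 3 days too early.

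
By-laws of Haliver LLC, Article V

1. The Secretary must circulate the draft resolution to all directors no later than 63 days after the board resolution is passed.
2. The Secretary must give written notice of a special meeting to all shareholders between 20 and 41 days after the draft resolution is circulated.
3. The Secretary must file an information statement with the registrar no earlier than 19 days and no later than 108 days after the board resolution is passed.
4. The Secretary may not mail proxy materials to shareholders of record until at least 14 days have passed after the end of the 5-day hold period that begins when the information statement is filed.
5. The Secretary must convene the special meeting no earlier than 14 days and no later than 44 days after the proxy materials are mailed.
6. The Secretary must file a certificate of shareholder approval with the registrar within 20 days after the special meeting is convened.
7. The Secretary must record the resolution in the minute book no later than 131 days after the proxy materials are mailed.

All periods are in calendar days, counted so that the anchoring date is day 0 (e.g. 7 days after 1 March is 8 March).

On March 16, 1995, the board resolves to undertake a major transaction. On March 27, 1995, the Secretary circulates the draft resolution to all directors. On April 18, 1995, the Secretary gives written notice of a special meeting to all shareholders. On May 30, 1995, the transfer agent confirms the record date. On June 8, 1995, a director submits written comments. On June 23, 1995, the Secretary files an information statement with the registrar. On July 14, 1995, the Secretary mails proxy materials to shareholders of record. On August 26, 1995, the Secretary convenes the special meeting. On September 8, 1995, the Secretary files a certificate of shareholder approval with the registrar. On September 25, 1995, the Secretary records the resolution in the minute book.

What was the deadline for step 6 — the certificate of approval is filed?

September 15, 1995

Step 6 runs from August 26, 1995, when the special meeting is convened. 20 days after August 26, 1995 is September 15, 1995.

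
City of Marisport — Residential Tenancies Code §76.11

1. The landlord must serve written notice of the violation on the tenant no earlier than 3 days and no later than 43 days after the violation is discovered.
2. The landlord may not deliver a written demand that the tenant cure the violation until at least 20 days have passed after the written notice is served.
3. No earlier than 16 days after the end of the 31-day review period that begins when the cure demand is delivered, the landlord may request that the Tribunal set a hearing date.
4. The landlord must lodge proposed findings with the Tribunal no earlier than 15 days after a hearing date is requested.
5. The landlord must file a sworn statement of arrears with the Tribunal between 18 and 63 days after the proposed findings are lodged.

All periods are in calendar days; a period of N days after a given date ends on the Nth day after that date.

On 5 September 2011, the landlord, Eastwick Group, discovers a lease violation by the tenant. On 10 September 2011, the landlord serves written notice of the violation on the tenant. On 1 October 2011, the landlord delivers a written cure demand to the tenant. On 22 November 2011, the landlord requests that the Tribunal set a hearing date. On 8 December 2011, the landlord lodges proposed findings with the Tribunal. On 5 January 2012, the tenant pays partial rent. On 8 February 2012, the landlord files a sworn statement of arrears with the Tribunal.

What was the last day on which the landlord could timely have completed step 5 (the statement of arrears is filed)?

Step 5 runs from 8 December 2011, when the proposed findings are lodged. The window is 18–63 days after 8 December 2011; it closes on 9 February 2012.

9 February 2012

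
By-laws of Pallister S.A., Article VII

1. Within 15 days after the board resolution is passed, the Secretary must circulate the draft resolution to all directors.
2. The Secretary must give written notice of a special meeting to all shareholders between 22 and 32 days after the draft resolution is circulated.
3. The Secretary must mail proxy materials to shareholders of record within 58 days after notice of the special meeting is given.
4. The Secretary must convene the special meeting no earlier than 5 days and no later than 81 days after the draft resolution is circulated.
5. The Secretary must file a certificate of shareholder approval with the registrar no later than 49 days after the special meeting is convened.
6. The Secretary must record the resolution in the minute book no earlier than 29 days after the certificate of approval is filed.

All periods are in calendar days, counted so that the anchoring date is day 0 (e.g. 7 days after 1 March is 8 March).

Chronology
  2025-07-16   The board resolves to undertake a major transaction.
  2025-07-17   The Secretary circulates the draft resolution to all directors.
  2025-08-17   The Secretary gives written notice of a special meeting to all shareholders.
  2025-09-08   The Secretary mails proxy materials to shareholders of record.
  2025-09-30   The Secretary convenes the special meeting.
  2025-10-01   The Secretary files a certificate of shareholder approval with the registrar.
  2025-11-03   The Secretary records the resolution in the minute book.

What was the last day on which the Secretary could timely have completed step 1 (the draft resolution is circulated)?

2025-07-31

Step 1 runs from 2025-07-16, when the board resolution is passed. 15 days after 2025-07-16 is 2025-07-31.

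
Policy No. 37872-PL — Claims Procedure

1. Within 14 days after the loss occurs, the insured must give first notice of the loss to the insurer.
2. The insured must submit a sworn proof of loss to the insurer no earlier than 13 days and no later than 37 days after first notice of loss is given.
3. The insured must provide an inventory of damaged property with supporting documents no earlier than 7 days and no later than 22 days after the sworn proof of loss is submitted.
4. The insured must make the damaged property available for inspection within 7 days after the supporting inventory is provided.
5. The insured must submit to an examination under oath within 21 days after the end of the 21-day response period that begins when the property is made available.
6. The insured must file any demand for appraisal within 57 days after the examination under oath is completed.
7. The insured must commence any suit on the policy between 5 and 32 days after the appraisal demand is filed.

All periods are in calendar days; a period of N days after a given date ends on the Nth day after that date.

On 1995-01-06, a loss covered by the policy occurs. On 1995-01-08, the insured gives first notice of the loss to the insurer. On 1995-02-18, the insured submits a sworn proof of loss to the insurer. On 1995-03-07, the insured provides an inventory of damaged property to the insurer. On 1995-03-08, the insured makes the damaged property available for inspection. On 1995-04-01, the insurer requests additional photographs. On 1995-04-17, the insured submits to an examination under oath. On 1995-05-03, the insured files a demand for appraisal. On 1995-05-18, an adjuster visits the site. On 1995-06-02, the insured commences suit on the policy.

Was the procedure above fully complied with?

No

Step 1: 14 days after 1995-01-06 (when the loss occurs) is 1995-01-20; completed 1995-01-08, before the deadline.
Step 2: the window is 13–37 days after 1995-01-08 (when first notice of loss is given), so 1995-01-21 through 1995-02-14; 1995-02-18 is 4 days past the end of the window.
That is the first point of non-compliance.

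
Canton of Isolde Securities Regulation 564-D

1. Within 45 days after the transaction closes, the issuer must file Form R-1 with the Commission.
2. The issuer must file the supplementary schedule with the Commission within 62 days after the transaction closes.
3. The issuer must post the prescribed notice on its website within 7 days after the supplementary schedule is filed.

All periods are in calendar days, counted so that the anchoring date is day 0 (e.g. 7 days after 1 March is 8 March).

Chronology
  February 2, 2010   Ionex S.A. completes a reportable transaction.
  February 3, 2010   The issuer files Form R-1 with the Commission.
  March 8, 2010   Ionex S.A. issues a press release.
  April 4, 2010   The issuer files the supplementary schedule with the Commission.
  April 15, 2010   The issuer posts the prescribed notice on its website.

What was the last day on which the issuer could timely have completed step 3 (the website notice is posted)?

April 11, 2010

Step 3 runs from April 4, 2010, when the supplementary schedule is filed. 7 days after April 4, 2010 is April 11, 2010.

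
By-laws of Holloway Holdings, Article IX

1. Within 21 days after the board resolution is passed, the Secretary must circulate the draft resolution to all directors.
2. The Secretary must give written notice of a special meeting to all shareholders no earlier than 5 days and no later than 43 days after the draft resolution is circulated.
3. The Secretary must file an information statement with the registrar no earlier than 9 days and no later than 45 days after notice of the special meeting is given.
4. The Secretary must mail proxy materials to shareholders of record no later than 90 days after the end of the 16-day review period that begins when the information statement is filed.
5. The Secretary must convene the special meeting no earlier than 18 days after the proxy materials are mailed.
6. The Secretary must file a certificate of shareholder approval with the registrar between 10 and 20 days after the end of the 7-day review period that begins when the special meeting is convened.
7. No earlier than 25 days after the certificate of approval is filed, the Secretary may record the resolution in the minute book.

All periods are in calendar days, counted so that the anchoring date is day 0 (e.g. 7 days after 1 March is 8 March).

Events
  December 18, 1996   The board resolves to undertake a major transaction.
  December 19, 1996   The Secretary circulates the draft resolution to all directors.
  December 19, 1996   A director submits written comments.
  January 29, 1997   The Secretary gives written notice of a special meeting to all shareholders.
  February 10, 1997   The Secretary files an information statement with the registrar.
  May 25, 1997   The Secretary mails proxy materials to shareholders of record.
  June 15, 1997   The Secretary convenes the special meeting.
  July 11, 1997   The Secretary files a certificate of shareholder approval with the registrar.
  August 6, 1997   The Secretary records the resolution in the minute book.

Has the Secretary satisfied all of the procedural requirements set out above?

Yes

Step 1: 21 days after December 18, 1996 (when the board resolution is passed) is January 8, 1997; done December 19, 1996 — timely.
Step 2: the window is 5–43 days after December 19, 1996 (when the draft resolution is circulated), so December 24, 1996 through January 31, 1997; done January 29, 1997 — within the window.
Step 3: the window is 9–45 days after January 29, 1997 (when notice of the special meeting is given), so February 7, 1997 through March 15, 1997; done February 10, 1997, which is between those dates.
Step 4: 90 days after February 26, 1997 (end of the 16-day review period, which began when the information statement is filed on February 10, 1997) is May 27, 1997; May 25, 1997 is within that limit.
Step 5: the earliest permitted date is 18 days after May 25, 1997 (when the proxy materials are mailed), i.e. June 12, 1997; done June 15, 1997 — permitted.
Step 6: the window is 10–20 days after June 22, 1997 (end of the 7-day review period, which began when the special meeting is convened on June 15, 1997), so July 2, 1997 through July 12, 1997; July 11, 1997 falls inside that range.
Step 7: the earliest permitted date is 25 days after July 11, 1997 (when the certificate of approval is filed), i.e. August 5, 1997; done August 6, 1997, after the minimum wait.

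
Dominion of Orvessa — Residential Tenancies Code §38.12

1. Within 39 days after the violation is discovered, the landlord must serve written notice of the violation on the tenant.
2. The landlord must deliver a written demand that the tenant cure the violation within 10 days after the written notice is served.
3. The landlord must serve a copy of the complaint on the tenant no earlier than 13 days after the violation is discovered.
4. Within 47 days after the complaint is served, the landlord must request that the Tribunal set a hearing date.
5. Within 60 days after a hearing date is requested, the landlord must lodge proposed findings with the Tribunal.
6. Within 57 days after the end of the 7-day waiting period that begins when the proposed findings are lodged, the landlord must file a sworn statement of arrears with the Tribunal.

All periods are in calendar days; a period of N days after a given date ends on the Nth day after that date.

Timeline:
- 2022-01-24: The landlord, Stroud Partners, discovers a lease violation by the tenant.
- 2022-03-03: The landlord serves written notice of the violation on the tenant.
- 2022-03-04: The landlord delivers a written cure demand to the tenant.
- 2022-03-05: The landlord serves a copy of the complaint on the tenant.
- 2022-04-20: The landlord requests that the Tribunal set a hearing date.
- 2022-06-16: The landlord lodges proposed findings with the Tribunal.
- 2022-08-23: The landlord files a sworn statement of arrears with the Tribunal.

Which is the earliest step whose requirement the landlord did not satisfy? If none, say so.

(1) due by 2022-01-24 + 39 days = 2022-03-04; done 2022-03-03 — timely.
(2) due by 2022-03-03 + 10 days = 2022-03-13; completed 2022-03-04, before the deadline.
(3) permitted from 2022-01-24 + 13 days = 2022-02-06 onward; done 2022-03-05, after the minimum wait.
(4) due by 2022-03-05 + 47 days = 2022-04-21; completed 2022-04-20, before the deadline.
(5) due by 2022-04-20 + 60 days = 2022-06-19; 2022-06-16 is within that limit.
(6) due by 2022-06-23 + 57 days = 2022-08-19; 2022-08-23 misses that deadline by 4 days.
No need to go further; step 6 was not satisfied.

Step 6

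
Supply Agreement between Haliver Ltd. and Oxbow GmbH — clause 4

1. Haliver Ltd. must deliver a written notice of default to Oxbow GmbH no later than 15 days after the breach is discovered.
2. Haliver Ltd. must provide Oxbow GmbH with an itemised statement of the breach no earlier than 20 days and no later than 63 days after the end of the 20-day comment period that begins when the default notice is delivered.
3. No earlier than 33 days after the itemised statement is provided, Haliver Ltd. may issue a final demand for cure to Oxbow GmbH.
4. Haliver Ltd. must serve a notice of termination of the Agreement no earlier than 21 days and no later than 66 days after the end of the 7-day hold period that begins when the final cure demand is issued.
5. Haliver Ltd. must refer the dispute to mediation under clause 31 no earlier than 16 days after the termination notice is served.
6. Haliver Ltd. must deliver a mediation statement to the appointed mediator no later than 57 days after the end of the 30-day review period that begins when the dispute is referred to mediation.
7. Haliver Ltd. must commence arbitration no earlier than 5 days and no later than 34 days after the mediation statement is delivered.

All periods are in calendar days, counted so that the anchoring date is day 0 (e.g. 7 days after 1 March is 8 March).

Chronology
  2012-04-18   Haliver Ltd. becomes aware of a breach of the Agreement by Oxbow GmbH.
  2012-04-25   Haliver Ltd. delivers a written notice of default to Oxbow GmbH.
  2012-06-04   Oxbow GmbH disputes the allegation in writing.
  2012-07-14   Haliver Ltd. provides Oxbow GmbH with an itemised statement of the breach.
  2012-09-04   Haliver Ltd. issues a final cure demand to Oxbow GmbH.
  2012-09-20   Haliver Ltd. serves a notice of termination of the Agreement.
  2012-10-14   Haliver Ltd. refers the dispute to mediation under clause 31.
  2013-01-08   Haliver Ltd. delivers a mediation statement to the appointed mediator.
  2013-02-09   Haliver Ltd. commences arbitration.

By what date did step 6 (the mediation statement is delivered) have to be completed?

The dispute is referred to mediation on 2012-10-14; the 30-day review period therefore ends 2012-11-13, and step 6 runs from that date. 57 days after 2012-11-13 is 2013-01-09.

2013-01-09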